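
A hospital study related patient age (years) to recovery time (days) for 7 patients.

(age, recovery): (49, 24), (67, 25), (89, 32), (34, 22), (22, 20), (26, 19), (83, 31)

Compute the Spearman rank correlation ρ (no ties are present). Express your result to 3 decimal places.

Rank age: 4, 5, 7, 3, 1, 2, 6
Rank recovery: 4, 5, 7, 3, 2, 1, 6
d = rank(age) − rank(recovery): 0, 0, 0, 0, -1, 1, 0; Σd² = 2
ρ = 1 − 6Σd² / [n(n²−1)] = 1 − 6×2 / (7×48) = 1 − 12/336 ≈ 0.964

0.964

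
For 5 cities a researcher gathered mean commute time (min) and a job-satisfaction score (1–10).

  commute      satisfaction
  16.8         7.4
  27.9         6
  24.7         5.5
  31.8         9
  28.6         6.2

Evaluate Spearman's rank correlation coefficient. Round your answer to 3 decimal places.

0.400

Rank commute: 1, 3, 2, 5, 4
Rank satisfaction: 4, 2, 1, 5, 3
d = rank(commute) − rank(satisfaction): -3, 1, 1, 0, 1; Σd² = 12
ρ = 1 − 6Σd² / [n(n²−1)] = 1 − 6×12 / (5×24) = 1 − 72/120 ≈ 0.400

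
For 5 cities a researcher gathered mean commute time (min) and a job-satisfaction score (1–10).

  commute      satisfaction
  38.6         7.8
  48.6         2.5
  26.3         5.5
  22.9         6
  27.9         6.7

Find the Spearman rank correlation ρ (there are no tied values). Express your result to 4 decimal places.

-0.1000

Rank commute: 4, 5, 2, 1, 3
Rank satisfaction: 5, 1, 2, 3, 4
d = rank(commute) − rank(satisfaction): -1, 4, 0, -2, -1; Σd² = 22
ρ = 1 − 6Σd² / [n(n²−1)] = 1 − 6×22 / (5×24) = 1 − 132/120 ≈ -0.1000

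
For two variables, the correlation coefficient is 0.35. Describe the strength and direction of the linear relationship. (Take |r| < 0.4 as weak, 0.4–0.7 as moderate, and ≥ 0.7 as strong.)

weak positive

r = 0.35 > 0 so the relationship is positive.
|r| = 0.35, which falls in the weak range.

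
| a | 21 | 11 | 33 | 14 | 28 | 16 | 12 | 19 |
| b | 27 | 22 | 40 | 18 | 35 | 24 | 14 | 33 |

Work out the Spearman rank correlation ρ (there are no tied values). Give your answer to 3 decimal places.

Rank a: 6, 1, 8, 3, 7, 4, 2, 5
Rank b: 5, 3, 8, 2, 7, 4, 1, 6
d = rank(a) − rank(b): 1, -2, 0, 1, 0, 0, 1, -1; Σd² = 8
ρ = 1 − 6Σd² / [n(n²−1)] = 1 − 6×8 / (8×63) = 1 − 48/504 ≈ 0.905

0.905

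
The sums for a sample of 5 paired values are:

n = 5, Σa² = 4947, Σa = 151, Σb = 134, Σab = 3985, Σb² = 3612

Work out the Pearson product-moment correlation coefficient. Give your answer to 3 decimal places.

r = (nΣab − ΣaΣb) / √[(nΣa² − (Σa)²)(nΣb² − (Σb)²)]
Numerator: 5×3985 − 151×134 = -309
Denominator: √[(24735 − 22801)(18060 − 17956)] = √[1934 × 104] = 448.4819
r = -309 / 448.4819 ≈ -0.689

-0.689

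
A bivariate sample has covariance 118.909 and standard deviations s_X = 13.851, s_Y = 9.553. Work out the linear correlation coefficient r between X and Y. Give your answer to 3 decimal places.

0.899

r = Cov(X,Y) / (s_X · s_Y) = 118.909 / (13.851 × 9.553)
  = 118.909 / 132.3186 ≈ 0.899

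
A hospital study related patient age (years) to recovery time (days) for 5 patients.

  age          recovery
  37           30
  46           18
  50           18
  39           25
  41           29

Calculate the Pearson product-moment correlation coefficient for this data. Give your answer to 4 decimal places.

-0.8931

n = 5, Σx = 213, Σy = 120, Σx² = 9187, Σy² = 3014, Σxy = 5002
nΣxy − ΣxΣy = 25010 − 25560 = -550
nΣx² − (Σx)² = 45935 − 45369 = 566; nΣy² − (Σy)² = 15070 − 14400 = 670
r = -550 / √(566 × 670) = -550 / 615.8084 ≈ -0.8931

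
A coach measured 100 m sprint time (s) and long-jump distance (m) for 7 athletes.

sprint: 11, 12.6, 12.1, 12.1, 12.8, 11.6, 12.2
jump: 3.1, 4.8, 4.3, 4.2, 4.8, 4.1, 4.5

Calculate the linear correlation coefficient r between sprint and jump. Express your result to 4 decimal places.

n = 7, Σx = 84.4, Σy = 29.8, Σx² = 1019.82, Σy² = 128.88, Σxy = 361.33
nΣxy − ΣxΣy = 2529.31 − 2515.12 = 14.19
nΣx² − (Σx)² = 7138.74 − 7123.36 = 15.38; nΣy² − (Σy)² = 902.16 − 888.04 = 14.12
r = 14.19 / √(15.38 × 14.12) = 14.19 / 14.7365 ≈ 0.9629

0.9629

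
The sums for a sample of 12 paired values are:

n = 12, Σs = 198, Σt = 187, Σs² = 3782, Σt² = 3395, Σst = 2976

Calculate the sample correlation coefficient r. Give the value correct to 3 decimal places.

-0.220

r = (nΣst − ΣsΣt) / √[(nΣs² − (Σs)²)(nΣt² − (Σt)²)]
Numerator: 12×2976 − 198×187 = -1314
Denominator: √[(45384 − 39204)(40740 − 34969)] = √[6180 × 5771] = 5971.9997
r = -1314 / 5971.9997 ≈ -0.220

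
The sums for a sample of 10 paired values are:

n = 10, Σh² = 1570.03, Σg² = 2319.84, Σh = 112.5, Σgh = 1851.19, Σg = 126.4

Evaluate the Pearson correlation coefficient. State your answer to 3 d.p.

r = (nΣgh − ΣgΣh) / √[(nΣg² − (Σg)²)(nΣh² − (Σh)²)]
Numerator: 10×1851.19 − 126.4×112.5 = 4291.9
Denominator: √[(23198.4 − 15976.96)(15700.3 − 12656.25)] = √[7221.44 × 3044.05] = 4688.5418
r = 4291.9 / 4688.5418 ≈ 0.915

0.915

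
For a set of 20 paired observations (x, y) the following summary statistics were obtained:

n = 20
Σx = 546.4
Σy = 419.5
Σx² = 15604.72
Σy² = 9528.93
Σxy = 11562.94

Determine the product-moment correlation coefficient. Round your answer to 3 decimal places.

0.145

r = (nΣxy − ΣxΣy) / √[(nΣx² − (Σx)²)(nΣy² − (Σy)²)]
Numerator: 20×11562.94 − 546.4×419.5 = 2044
Denominator: √[(312094.4 − 298552.96)(190578.6 − 175980.25)] = √[13541.44 × 14598.35] = 14059.9673
r = 2044 / 14059.9673 ≈ 0.145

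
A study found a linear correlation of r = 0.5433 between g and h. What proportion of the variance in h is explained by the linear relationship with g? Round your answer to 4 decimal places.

0.2952

r² = (0.5433)² = 0.2952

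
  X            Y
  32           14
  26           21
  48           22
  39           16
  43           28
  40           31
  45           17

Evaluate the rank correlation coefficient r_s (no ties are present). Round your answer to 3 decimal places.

Rank X: 2, 1, 7, 3, 5, 4, 6
Rank Y: 1, 4, 5, 2, 6, 7, 3
d = rank(X) − rank(Y): 1, -3, 2, 1, -1, -3, 3; Σd² = 34
ρ = 1 − 6Σd² / [n(n²−1)] = 1 − 6×34 / (7×48) = 1 − 204/336 ≈ 0.393

0.393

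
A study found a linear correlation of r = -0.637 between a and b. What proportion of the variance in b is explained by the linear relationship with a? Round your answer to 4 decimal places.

r² = (-0.637)² = 0.4058

0.4058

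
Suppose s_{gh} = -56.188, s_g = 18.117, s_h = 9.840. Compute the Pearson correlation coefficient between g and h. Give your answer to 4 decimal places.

r = Cov(g,h) / (s_g · s_h) = -56.188 / (18.117 × 9.840)
  = -56.188 / 178.2713 ≈ -0.3152

-0.3152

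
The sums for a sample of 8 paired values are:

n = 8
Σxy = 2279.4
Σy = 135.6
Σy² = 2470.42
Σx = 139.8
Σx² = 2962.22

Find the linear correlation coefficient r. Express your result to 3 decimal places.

-0.302

r = (nΣxy − ΣxΣy) / √[(nΣx² − (Σx)²)(nΣy² − (Σy)²)]
Numerator: 8×2279.4 − 139.8×135.6 = -721.68
Denominator: √[(23697.76 − 19544.04)(19763.36 − 18387.36)] = √[4153.72 × 1376] = 2390.7151
r = -721.68 / 2390.7151 ≈ -0.302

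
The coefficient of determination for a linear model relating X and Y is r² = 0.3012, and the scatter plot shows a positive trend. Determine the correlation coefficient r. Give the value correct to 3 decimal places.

|r| = √0.3012 = 0.549
The association is positive, so r = 0.549.

0.549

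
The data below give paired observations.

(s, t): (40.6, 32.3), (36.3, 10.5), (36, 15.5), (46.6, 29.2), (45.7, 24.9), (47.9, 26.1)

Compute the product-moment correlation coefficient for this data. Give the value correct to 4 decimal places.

n = 6, Σs = 253.1, Σt = 138.5, Σs² = 10816.51, Σt² = 3547.65, Σst = 5999.37
nΣst − ΣsΣt = 35996.22 − 35054.35 = 941.87
nΣs² − (Σs)² = 64899.06 − 64059.61 = 839.45; nΣt² − (Σt)² = 21285.9 − 19182.25 = 2103.65
r = 941.87 / √(839.45 × 2103.65) = 941.87 / 1328.8751 ≈ 0.7088

0.7088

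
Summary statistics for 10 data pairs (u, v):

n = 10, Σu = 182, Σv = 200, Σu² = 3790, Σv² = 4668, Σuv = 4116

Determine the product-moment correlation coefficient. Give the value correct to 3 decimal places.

0.843

r = (nΣuv − ΣuΣv) / √[(nΣu² − (Σu)²)(nΣv² − (Σv)²)]
Numerator: 10×4116 − 182×200 = 4760
Denominator: √[(37900 − 33124)(46680 − 40000)] = √[4776 × 6680] = 5648.3343
r = 4760 / 5648.3343 ≈ 0.843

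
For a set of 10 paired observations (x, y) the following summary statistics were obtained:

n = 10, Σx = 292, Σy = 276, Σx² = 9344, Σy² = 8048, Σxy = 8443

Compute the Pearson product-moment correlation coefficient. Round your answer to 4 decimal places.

r = (nΣxy − ΣxΣy) / √[(nΣx² − (Σx)²)(nΣy² − (Σy)²)]
Numerator: 10×8443 − 292×276 = 3838
Denominator: √[(93440 − 85264)(80480 − 76176)] = √[8176 × 4304] = 5932.0742
r = 3838 / 5932.0742 ≈ 0.6470

0.6470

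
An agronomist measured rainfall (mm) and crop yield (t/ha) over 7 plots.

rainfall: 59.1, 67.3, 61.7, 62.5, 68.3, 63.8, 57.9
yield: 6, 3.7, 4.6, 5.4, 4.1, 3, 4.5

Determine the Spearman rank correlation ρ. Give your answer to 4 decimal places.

Rank rainfall: 2, 6, 3, 4, 7, 5, 1
Rank yield: 7, 2, 5, 6, 3, 1, 4
d = rank(rainfall) − rank(yield): -5, 4, -2, -2, 4, 4, -3; Σd² = 90
ρ = 1 − 6Σd² / [n(n²−1)] = 1 − 6×90 / (7×48) = 1 − 540/336 ≈ -0.6071

-0.6071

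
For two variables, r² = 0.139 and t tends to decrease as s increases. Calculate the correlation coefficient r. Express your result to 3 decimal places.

-0.373

|r| = √0.139 = 0.373
The association is negative, so r = −0.373.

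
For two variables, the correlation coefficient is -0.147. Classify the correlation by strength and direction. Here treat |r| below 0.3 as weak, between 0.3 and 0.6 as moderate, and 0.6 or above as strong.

weak negative

r = -0.147 < 0 so the relationship is negative.
|r| = 0.147, which falls in the weak range.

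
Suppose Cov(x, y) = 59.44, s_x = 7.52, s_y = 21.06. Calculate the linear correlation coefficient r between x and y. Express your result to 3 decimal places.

r = Cov(x,y) / (s_x · s_y) = 59.44 / (7.52 × 21.06)
  = 59.44 / 158.3712 ≈ 0.375

0.375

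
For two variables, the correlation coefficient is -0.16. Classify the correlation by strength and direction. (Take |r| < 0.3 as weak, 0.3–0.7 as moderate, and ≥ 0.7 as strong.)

r = -0.16 < 0 so the relationship is negative.
|r| = 0.16, which falls in the weak range.

weak negative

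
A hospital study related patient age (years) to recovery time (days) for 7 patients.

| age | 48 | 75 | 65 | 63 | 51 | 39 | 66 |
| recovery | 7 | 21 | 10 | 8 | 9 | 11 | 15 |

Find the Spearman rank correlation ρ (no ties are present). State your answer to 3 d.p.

Rank age: 2, 7, 5, 4, 3, 1, 6
Rank recovery: 1, 7, 4, 2, 3, 5, 6
d = rank(age) − rank(recovery): 1, 0, 1, 2, 0, -4, 0; Σd² = 22
ρ = 1 − 6Σd² / [n(n²−1)] = 1 − 6×22 / (7×48) = 1 − 132/336 ≈ 0.607

0.607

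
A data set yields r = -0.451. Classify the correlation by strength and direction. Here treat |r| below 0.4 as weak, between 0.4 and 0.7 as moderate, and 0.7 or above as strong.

r = -0.451 < 0 so the relationship is negative.
|r| = 0.451, which falls in the moderate range.

moderate negative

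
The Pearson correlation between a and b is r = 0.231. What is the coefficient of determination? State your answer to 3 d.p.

r² = (0.231)² = 0.053

0.053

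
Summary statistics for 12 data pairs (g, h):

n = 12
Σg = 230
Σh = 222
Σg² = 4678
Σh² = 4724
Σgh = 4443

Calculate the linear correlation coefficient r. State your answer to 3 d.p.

0.461

r = (nΣgh − ΣgΣh) / √[(nΣg² − (Σg)²)(nΣh² − (Σh)²)]
Numerator: 12×4443 − 230×222 = 2256
Denominator: √[(56136 − 52900)(56688 − 49284)] = √[3236 × 7404] = 4894.8283
r = 2256 / 4894.8283 ≈ 0.461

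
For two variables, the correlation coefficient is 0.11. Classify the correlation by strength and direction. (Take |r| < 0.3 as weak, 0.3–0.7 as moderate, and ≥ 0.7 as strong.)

weak positive

r = 0.11 > 0 so the relationship is positive.
|r| = 0.11, which falls in the weak range.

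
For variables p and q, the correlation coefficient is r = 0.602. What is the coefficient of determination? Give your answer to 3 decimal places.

r² = (0.602)² = 0.362

0.362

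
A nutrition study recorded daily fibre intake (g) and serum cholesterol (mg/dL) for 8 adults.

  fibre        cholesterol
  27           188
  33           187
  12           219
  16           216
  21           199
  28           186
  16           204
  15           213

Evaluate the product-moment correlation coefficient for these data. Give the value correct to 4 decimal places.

-0.9430

n = 8, Σx = 168, Σy = 1612, Σx² = 3924, Σy² = 326112, Σxy = 33177
nΣxy − ΣxΣy = 265416 − 270816 = -5400
nΣx² − (Σx)² = 31392 − 28224 = 3168; nΣy² − (Σy)² = 2608896 − 2598544 = 10352
r = -5400 / √(3168 × 10352) = -5400 / 5726.7038 ≈ -0.9430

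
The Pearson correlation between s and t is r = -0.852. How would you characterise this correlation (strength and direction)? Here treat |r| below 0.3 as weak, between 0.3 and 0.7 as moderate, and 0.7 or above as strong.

strong negative

r = -0.852 < 0 so the relationship is negative.
|r| = 0.852, which falls in the strong range.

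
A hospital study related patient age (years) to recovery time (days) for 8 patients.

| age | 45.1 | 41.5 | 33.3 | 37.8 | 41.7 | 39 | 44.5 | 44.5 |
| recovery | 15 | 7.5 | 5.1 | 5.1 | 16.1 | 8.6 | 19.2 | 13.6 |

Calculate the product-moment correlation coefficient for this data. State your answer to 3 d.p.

n = 8, Σx = 327.4, Σy = 90.2, Σx² = 13514.38, Σy² = 1220.04, Σxy = 3816.73
nΣxy − ΣxΣy = 30533.84 − 29531.48 = 1002.36
nΣx² − (Σx)² = 108115.04 − 107190.76 = 924.28; nΣy² − (Σy)² = 9760.32 − 8136.04 = 1624.28
r = 1002.36 / √(924.28 × 1624.28) = 1002.36 / 1225.2712 ≈ 0.818

0.818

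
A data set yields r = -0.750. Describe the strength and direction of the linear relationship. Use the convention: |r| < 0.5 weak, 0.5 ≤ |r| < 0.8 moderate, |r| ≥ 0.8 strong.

moderate negative

r = -0.750 < 0 so the relationship is negative.
|r| = 0.750, which falls in the moderate range.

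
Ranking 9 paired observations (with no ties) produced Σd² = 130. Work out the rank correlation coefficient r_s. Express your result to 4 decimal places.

ρ = 1 − 6Σd² / [n(n²−1)] = 1 − 6×130 / (9×80)
  = 1 − 780/720 = 1 − 1.08333 ≈ -0.0833

-0.0833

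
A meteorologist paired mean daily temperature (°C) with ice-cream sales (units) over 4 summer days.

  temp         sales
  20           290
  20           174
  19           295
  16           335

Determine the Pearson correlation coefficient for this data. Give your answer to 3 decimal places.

-0.679

n = 4, Σx = 75, Σy = 1094, Σx² = 1417, Σy² = 313626, Σxy = 20245
nΣxy − ΣxΣy = 80980 − 82050 = -1070
nΣx² − (Σx)² = 5668 − 5625 = 43; nΣy² − (Σy)² = 1254504 − 1196836 = 57668
r = -1070 / √(43 × 57668) = -1070 / 1574.7139 ≈ -0.679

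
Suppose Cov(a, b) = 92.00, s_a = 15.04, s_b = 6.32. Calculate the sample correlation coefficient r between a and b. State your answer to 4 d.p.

r = Cov(a,b) / (s_a · s_b) = 92.00 / (15.04 × 6.32)
  = 92.00 / 95.0528 ≈ 0.9679

0.9679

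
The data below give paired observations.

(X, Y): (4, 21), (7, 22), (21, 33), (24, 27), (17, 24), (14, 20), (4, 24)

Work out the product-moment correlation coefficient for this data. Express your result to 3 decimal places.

n = 7, ΣX = 91, ΣY = 171, ΣX² = 1583, ΣY² = 4295, ΣXY = 2363
nΣXY − ΣXΣY = 16541 − 15561 = 980
nΣX² − (ΣX)² = 11081 − 8281 = 2800; nΣY² − (ΣY)² = 30065 − 29241 = 824
r = 980 / √(2800 × 824) = 980 / 1518.9470 ≈ 0.645

0.645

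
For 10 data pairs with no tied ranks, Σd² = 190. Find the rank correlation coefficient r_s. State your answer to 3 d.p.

-0.152

ρ = 1 − 6Σd² / [n(n²−1)] = 1 − 6×190 / (10×99)
  = 1 − 1140/990 = 1 − 1.1515 ≈ -0.152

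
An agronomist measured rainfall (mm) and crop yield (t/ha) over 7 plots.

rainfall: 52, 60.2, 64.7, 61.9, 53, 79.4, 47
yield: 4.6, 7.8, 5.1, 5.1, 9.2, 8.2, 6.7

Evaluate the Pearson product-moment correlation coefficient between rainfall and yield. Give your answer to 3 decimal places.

0.157

n = 7, Σx = 418.2, Σy = 46.7, Σx² = 25668.1, Σy² = 330.79, Σxy = 2808
nΣxy − ΣxΣy = 19656 − 19529.94 = 126.06
nΣx² − (Σx)² = 179676.7 − 174891.24 = 4785.46; nΣy² − (Σy)² = 2315.53 − 2180.89 = 134.64
r = 126.06 / √(4785.46 × 134.64) = 126.06 / 802.6919 ≈ 0.157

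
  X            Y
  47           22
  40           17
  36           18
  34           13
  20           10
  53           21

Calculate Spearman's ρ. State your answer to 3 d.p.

0.886

Rank X: 5, 4, 3, 2, 1, 6
Rank Y: 6, 3, 4, 2, 1, 5
d = rank(X) − rank(Y): -1, 1, -1, 0, 0, 1; Σd² = 4
ρ = 1 − 6Σd² / [n(n²−1)] = 1 − 6×4 / (6×35) = 1 − 24/210 ≈ 0.886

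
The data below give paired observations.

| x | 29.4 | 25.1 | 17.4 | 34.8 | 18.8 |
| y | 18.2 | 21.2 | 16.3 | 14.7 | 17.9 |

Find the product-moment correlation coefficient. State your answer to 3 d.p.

-0.247

n = 5, Σx = 125.5, Σy = 88.3, Σx² = 3361.61, Σy² = 1582.87, Σxy = 2198.9
nΣxy − ΣxΣy = 10994.5 − 11081.65 = -87.15
nΣx² − (Σx)² = 16808.05 − 15750.25 = 1057.8; nΣy² − (Σy)² = 7914.35 − 7796.89 = 117.46
r = -87.15 / √(1057.8 × 117.46) = -87.15 / 352.4900 ≈ -0.247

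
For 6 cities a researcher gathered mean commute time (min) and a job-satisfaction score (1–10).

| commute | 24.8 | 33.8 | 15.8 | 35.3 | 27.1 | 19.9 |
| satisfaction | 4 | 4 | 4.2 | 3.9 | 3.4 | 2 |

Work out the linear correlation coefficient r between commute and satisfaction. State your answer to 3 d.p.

0.283

n = 6, Σx = 156.7, Σy = 21.5, Σx² = 4383.63, Σy² = 80.41, Σxy = 570.37
nΣxy − ΣxΣy = 3422.22 − 3369.05 = 53.17
nΣx² − (Σx)² = 26301.78 − 24554.89 = 1746.89; nΣy² − (Σy)² = 482.46 − 462.25 = 20.21
r = 53.17 / √(1746.89 × 20.21) = 53.17 / 187.8953 ≈ 0.283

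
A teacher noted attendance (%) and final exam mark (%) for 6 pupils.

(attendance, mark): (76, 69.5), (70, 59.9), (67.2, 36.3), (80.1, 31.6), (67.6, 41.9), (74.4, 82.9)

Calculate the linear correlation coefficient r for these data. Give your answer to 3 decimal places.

0.148

n = 6, Σx = 435.3, Σy = 322.1, Σx² = 31712.97, Σy² = 19362.53, Σxy = 23445.72
nΣxy − ΣxΣy = 140674.32 − 140210.13 = 464.19
nΣx² − (Σx)² = 190277.82 − 189486.09 = 791.73; nΣy² − (Σy)² = 116175.18 − 103748.41 = 12426.77
r = 464.19 / √(791.73 × 12426.77) = 464.19 / 3136.6617 ≈ 0.148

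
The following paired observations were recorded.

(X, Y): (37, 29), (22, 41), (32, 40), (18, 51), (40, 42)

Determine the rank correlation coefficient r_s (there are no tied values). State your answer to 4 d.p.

-0.4000

Rank X: 4, 2, 3, 1, 5
Rank Y: 1, 3, 2, 5, 4
d = rank(X) − rank(Y): 3, -1, 1, -4, 1; Σd² = 28
ρ = 1 − 6Σd² / [n(n²−1)] = 1 − 6×28 / (5×24) = 1 − 168/120 ≈ -0.4000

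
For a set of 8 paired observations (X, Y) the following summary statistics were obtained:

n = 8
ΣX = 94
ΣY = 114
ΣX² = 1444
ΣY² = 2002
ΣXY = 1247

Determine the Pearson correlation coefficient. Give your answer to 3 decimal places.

r = (nΣXY − ΣXΣY) / √[(nΣX² − (ΣX)²)(nΣY² − (ΣY)²)]
Numerator: 8×1247 − 94×114 = -740
Denominator: √[(11552 − 8836)(16016 − 12996)] = √[2716 × 3020] = 2863.9693
r = -740 / 2863.9693 ≈ -0.258

-0.258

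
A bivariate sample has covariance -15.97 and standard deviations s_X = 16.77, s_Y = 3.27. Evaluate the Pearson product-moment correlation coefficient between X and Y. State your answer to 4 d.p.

-0.2912

r = Cov(X,Y) / (s_X · s_Y) = -15.97 / (16.77 × 3.27)
  = -15.97 / 54.8379 ≈ -0.2912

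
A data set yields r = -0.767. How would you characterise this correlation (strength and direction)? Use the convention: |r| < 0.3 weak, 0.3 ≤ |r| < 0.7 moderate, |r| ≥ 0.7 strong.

r = -0.767 < 0 so the relationship is negative.
|r| = 0.767, which falls in the strong range.

strong negative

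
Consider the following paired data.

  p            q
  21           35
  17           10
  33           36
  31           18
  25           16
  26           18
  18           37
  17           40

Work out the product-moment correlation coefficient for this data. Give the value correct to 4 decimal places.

-0.1345

n = 8, Σp = 188, Σq = 210, Σp² = 4694, Σq² = 6494, Σpq = 4865
nΣpq − ΣpΣq = 38920 − 39480 = -560
nΣp² − (Σp)² = 37552 − 35344 = 2208; nΣq² − (Σq)² = 51952 − 44100 = 7852
r = -560 / √(2208 × 7852) = -560 / 4163.7983 ≈ -0.1345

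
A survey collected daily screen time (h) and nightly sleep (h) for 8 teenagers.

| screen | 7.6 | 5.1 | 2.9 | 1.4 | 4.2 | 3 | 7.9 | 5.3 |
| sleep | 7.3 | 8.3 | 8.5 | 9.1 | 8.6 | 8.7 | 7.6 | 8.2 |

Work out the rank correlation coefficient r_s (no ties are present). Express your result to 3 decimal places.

Rank screen: 7, 5, 2, 1, 4, 3, 8, 6
Rank sleep: 1, 4, 5, 8, 6, 7, 2, 3
d = rank(screen) − rank(sleep): 6, 1, -3, -7, -2, -4, 6, 3; Σd² = 160
ρ = 1 − 6Σd² / [n(n²−1)] = 1 − 6×160 / (8×63) = 1 − 960/504 ≈ -0.905

-0.905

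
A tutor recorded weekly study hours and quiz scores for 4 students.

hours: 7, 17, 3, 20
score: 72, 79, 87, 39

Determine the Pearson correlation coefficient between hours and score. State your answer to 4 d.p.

n = 4, Σx = 47, Σy = 277, Σx² = 747, Σy² = 20515, Σxy = 2888
nΣxy − ΣxΣy = 11552 − 13019 = -1467
nΣx² − (Σx)² = 2988 − 2209 = 779; nΣy² − (Σy)² = 82060 − 76729 = 5331
r = -1467 / √(779 × 5331) = -1467 / 2037.8540 ≈ -0.7199

-0.7199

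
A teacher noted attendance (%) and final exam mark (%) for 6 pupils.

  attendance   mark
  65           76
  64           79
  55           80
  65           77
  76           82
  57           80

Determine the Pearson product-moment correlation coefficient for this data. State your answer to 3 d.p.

n = 6, Σx = 382, Σy = 474, Σx² = 24596, Σy² = 37470, Σxy = 30193
nΣxy − ΣxΣy = 181158 − 181068 = 90
nΣx² − (Σx)² = 147576 − 145924 = 1652; nΣy² − (Σy)² = 224820 − 224676 = 144
r = 90 / √(1652 × 144) = 90 / 487.7376 ≈ 0.185

0.185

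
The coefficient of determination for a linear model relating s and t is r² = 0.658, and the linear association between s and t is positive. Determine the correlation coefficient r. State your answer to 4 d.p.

0.8112

|r| = √0.658 = 0.8112
The association is positive, so r = 0.8112.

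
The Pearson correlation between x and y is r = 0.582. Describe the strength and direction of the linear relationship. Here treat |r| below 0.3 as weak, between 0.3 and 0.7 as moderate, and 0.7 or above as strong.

r = 0.582 > 0 so the relationship is positive.
|r| = 0.582, which falls in the moderate range.

moderate positive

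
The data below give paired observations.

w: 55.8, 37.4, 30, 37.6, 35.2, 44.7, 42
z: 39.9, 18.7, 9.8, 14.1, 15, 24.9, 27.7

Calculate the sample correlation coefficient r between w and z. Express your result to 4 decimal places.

n = 7, Σw = 282.7, Σz = 150.1, Σw² = 11827.29, Σz² = 3848.85, Σwz = 6554.39
nΣwz − ΣwΣz = 45880.73 − 42433.27 = 3447.46
nΣw² − (Σw)² = 82791.03 − 79919.29 = 2871.74; nΣz² − (Σz)² = 26941.95 − 22530.01 = 4411.94
r = 3447.46 / √(2871.74 × 4411.94) = 3447.46 / 3559.4866 ≈ 0.9685

0.9685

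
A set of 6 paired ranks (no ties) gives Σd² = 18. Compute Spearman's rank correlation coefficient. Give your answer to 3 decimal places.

ρ = 1 − 6Σd² / [n(n²−1)] = 1 − 6×18 / (6×35)
  = 1 − 108/210 = 1 − 0.5143 ≈ 0.486

0.486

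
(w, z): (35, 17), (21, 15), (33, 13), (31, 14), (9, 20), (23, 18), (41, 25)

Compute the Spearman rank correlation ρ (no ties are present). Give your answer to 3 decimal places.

0.036

Rank w: 6, 2, 5, 4, 1, 3, 7
Rank z: 4, 3, 1, 2, 6, 5, 7
d = rank(w) − rank(z): 2, -1, 4, 2, -5, -2, 0; Σd² = 54
ρ = 1 − 6Σd² / [n(n²−1)] = 1 − 6×54 / (7×48) = 1 − 324/336 ≈ 0.036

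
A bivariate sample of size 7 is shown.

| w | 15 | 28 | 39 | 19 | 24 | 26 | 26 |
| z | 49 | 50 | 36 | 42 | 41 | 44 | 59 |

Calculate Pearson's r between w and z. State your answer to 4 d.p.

n = 7, Σw = 177, Σz = 321, Σw² = 4819, Σz² = 15059, Σwz = 7999
nΣwz − ΣwΣz = 55993 − 56817 = -824
nΣw² − (Σw)² = 33733 − 31329 = 2404; nΣz² − (Σz)² = 105413 − 103041 = 2372
r = -824 / √(2404 × 2372) = -824 / 2387.9464 ≈ -0.3451

-0.3451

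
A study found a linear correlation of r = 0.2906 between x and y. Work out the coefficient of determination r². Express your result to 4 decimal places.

0.0844

r² = (0.2906)² = 0.0844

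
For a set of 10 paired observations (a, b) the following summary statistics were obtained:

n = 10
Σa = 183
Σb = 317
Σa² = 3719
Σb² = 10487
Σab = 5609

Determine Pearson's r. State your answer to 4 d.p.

r = (nΣab − ΣaΣb) / √[(nΣa² − (Σa)²)(nΣb² − (Σb)²)]
Numerator: 10×5609 − 183×317 = -1921
Denominator: √[(37190 − 33489)(104870 − 100489)] = √[3701 × 4381] = 4026.6712
r = -1921 / 4026.6712 ≈ -0.4771

-0.4771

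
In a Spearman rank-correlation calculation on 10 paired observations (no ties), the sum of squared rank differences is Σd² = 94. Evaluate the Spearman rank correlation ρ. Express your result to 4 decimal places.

0.4303

ρ = 1 − 6Σd² / [n(n²−1)] = 1 − 6×94 / (10×99)
  = 1 − 564/990 = 1 − 0.56970 ≈ 0.4303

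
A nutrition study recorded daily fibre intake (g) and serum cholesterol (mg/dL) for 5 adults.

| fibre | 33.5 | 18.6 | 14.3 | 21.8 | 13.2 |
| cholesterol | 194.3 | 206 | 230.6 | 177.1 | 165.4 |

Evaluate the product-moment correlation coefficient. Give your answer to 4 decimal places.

-0.0703

n = 5, Σx = 101.4, Σy = 973.4, Σx² = 2322.18, Σy² = 192086.42, Σxy = 19682.29
nΣxy − ΣxΣy = 98411.45 − 98702.76 = -291.31
nΣx² − (Σx)² = 11610.9 − 10281.96 = 1328.94; nΣy² − (Σy)² = 960432.1 − 947507.56 = 12924.54
r = -291.31 / √(1328.94 × 12924.54) = -291.31 / 4144.3863 ≈ -0.0703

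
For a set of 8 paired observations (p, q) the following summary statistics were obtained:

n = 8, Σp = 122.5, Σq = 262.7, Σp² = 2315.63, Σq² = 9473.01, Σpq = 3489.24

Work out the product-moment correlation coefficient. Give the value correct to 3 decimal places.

r = (nΣpq − ΣpΣq) / √[(nΣp² − (Σp)²)(nΣq² − (Σq)²)]
Numerator: 8×3489.24 − 122.5×262.7 = -4266.83
Denominator: √[(18525.04 − 15006.25)(75784.08 − 69011.29)] = √[3518.79 × 6772.79] = 4881.8056
r = -4266.83 / 4881.8056 ≈ -0.874

-0.874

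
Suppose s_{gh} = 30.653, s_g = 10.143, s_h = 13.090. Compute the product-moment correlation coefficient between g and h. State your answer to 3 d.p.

0.231

r = Cov(g,h) / (s_g · s_h) = 30.653 / (10.143 × 13.090)
  = 30.653 / 132.7719 ≈ 0.231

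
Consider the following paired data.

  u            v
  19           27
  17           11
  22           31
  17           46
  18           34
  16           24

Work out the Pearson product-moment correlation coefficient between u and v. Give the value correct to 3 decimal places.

0.139

n = 6, Σu = 109, Σv = 173, Σu² = 2003, Σv² = 5659, Σuv = 3160
nΣuv − ΣuΣv = 18960 − 18857 = 103
nΣu² − (Σu)² = 12018 − 11881 = 137; nΣv² − (Σv)² = 33954 − 29929 = 4025
r = 103 / √(137 × 4025) = 103 / 742.5800 ≈ 0.139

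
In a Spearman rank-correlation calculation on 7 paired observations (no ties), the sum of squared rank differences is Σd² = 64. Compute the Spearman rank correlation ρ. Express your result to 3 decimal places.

ρ = 1 − 6Σd² / [n(n²−1)] = 1 − 6×64 / (7×48)
  = 1 − 384/336 = 1 − 1.1429 ≈ -0.143

-0.143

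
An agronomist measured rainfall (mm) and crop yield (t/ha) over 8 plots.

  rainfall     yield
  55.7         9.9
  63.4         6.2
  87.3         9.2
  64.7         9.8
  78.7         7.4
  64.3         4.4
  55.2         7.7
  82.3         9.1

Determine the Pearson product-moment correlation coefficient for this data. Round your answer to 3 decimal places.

n = 8, Σx = 551.6, Σy = 63.7, Σx² = 39077.94, Σy² = 533.35, Σxy = 4421
nΣxy − ΣxΣy = 35368 − 35136.92 = 231.08
nΣx² − (Σx)² = 312623.52 − 304262.56 = 8360.96; nΣy² − (Σy)² = 4266.8 − 4057.69 = 209.11
r = 231.08 / √(8360.96 × 209.11) = 231.08 / 1322.2558 ≈ 0.175

0.175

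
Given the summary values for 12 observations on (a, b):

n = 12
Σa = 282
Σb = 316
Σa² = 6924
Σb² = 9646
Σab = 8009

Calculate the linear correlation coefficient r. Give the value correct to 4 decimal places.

r = (nΣab − ΣaΣb) / √[(nΣa² − (Σa)²)(nΣb² − (Σb)²)]
Numerator: 12×8009 − 282×316 = 6996
Denominator: √[(83088 − 79524)(115752 − 99856)] = √[3564 × 15896] = 7526.8416
r = 6996 / 7526.8416 ≈ 0.9295

0.9295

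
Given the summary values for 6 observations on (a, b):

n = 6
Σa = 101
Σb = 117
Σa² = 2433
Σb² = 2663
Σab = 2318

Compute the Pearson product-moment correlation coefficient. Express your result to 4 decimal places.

r = (nΣab − ΣaΣb) / √[(nΣa² − (Σa)²)(nΣb² − (Σb)²)]
Numerator: 6×2318 − 101×117 = 2091
Denominator: √[(14598 − 10201)(15978 − 13689)] = √[4397 × 2289] = 3172.4963
r = 2091 / 3172.4963 ≈ 0.6591

0.6591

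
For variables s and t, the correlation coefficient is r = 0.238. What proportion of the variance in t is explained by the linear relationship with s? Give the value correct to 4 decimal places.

0.0566

r² = (0.238)² = 0.0566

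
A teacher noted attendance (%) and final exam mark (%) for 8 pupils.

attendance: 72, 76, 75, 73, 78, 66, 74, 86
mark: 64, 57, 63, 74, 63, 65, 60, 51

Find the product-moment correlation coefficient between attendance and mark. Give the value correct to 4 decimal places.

-0.6737

n = 8, Σx = 600, Σy = 497, Σx² = 45226, Σy² = 31185, Σxy = 37097
nΣxy − ΣxΣy = 296776 − 298200 = -1424
nΣx² − (Σx)² = 361808 − 360000 = 1808; nΣy² − (Σy)² = 249480 − 247009 = 2471
r = -1424 / √(1808 × 2471) = -1424 / 2113.6622 ≈ -0.6737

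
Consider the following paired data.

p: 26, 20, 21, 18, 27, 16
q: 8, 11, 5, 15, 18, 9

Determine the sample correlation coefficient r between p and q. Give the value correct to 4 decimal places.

0.2398

n = 6, Σp = 128, Σq = 66, Σp² = 2826, Σq² = 840, Σpq = 1433
nΣpq − ΣpΣq = 8598 − 8448 = 150
nΣp² − (Σp)² = 16956 − 16384 = 572; nΣq² − (Σq)² = 5040 − 4356 = 684
r = 150 / √(572 × 684) = 150 / 625.4982 ≈ 0.2398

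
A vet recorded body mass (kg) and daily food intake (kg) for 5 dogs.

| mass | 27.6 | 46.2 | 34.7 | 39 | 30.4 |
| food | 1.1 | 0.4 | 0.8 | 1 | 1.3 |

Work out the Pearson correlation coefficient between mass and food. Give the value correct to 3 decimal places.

-0.851

n = 5, Σx = 177.9, Σy = 4.6, Σx² = 6545.45, Σy² = 4.7, Σxy = 155.12
nΣxy − ΣxΣy = 775.6 − 818.34 = -42.74
nΣx² − (Σx)² = 32727.25 − 31648.41 = 1078.84; nΣy² − (Σy)² = 23.5 − 21.16 = 2.34
r = -42.74 / √(1078.84 × 2.34) = -42.74 / 50.2443 ≈ -0.851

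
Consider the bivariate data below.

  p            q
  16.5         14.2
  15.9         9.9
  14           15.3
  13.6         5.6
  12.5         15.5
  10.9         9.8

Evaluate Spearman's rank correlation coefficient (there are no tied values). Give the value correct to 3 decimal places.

Rank p: 6, 5, 4, 3, 2, 1
Rank q: 4, 3, 5, 1, 6, 2
d = rank(p) − rank(q): 2, 2, -1, 2, -4, -1; Σd² = 30
ρ = 1 − 6Σd² / [n(n²−1)] = 1 − 6×30 / (6×35) = 1 − 180/210 ≈ 0.143

0.143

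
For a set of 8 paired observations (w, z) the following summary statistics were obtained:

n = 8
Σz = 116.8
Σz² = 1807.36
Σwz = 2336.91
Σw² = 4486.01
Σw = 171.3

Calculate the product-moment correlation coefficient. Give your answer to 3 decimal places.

-0.568

r = (nΣwz − ΣwΣz) / √[(nΣw² − (Σw)²)(nΣz² − (Σz)²)]
Numerator: 8×2336.91 − 171.3×116.8 = -1312.56
Denominator: √[(35888.08 − 29343.69)(14458.88 − 13642.24)] = √[6544.39 × 816.64] = 2311.7981
r = -1312.56 / 2311.7981 ≈ -0.568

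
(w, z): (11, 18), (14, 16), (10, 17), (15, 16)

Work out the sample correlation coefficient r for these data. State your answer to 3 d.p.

-0.804

n = 4, Σw = 50, Σz = 67, Σw² = 642, Σz² = 1125, Σwz = 832
nΣwz − ΣwΣz = 3328 − 3350 = -22
nΣw² − (Σw)² = 2568 − 2500 = 68; nΣz² − (Σz)² = 4500 − 4489 = 11
r = -22 / √(68 × 11) = -22 / 27.3496 ≈ -0.804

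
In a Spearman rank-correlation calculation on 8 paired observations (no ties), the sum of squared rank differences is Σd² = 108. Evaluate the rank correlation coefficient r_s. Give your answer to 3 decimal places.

ρ = 1 − 6Σd² / [n(n²−1)] = 1 − 6×108 / (8×63)
  = 1 − 648/504 = 1 − 1.2857 ≈ -0.286

-0.286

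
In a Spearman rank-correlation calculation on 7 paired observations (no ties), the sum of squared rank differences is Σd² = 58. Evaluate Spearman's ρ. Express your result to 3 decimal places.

-0.036

ρ = 1 − 6Σd² / [n(n²−1)] = 1 − 6×58 / (7×48)
  = 1 − 348/336 = 1 − 1.0357 ≈ -0.036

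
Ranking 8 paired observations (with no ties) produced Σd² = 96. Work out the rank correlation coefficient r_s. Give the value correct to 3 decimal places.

-0.143

ρ = 1 − 6Σd² / [n(n²−1)] = 1 − 6×96 / (8×63)
  = 1 − 576/504 = 1 − 1.1429 ≈ -0.143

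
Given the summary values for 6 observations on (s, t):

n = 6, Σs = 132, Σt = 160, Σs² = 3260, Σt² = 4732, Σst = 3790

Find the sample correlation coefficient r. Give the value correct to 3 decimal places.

r = (nΣst − ΣsΣt) / √[(nΣs² − (Σs)²)(nΣt² − (Σt)²)]
Numerator: 6×3790 − 132×160 = 1620
Denominator: √[(19560 − 17424)(28392 − 25600)] = √[2136 × 2792] = 2442.0713
r = 1620 / 2442.0713 ≈ 0.663

0.663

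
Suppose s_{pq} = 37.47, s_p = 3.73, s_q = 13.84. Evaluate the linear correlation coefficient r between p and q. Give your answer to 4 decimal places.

0.7258

r = Cov(p,q) / (s_p · s_q) = 37.47 / (3.73 × 13.84)
  = 37.47 / 51.6232 ≈ 0.7258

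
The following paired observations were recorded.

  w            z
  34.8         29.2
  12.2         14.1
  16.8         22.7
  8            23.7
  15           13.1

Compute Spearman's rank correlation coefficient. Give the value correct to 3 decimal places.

Rank w: 5, 2, 4, 1, 3
Rank z: 5, 2, 3, 4, 1
d = rank(w) − rank(z): 0, 0, 1, -3, 2; Σd² = 14
ρ = 1 − 6Σd² / [n(n²−1)] = 1 − 6×14 / (5×24) = 1 − 84/120 ≈ 0.300

0.300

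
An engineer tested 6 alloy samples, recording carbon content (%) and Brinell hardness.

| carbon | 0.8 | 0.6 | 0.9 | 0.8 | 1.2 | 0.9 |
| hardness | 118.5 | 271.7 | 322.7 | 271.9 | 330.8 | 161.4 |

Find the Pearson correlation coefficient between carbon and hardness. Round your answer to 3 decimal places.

0.327

n = 6, Σx = 5.2, Σy = 1477, Σx² = 4.7, Σy² = 401406.64, Σxy = 1307.99
nΣxy − ΣxΣy = 7847.94 − 7680.4 = 167.54
nΣx² − (Σx)² = 28.2 − 27.04 = 1.16; nΣy² − (Σy)² = 2408439.84 − 2181529 = 226910.84
r = 167.54 / √(1.16 × 226910.84) = 167.54 / 513.0464 ≈ 0.327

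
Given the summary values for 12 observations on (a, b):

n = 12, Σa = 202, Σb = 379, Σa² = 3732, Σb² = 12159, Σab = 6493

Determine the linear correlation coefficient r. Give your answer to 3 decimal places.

0.452

r = (nΣab − ΣaΣb) / √[(nΣa² − (Σa)²)(nΣb² − (Σb)²)]
Numerator: 12×6493 − 202×379 = 1358
Denominator: √[(44784 − 40804)(145908 − 143641)] = √[3980 × 2267] = 3003.7743
r = 1358 / 3003.7743 ≈ 0.452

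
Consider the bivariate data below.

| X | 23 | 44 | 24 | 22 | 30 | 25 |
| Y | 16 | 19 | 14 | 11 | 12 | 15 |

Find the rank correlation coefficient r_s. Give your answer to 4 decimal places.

Rank X: 2, 6, 3, 1, 5, 4
Rank Y: 5, 6, 3, 1, 2, 4
d = rank(X) − rank(Y): -3, 0, 0, 0, 3, 0; Σd² = 18
ρ = 1 − 6Σd² / [n(n²−1)] = 1 − 6×18 / (6×35) = 1 − 108/210 ≈ 0.4857

0.4857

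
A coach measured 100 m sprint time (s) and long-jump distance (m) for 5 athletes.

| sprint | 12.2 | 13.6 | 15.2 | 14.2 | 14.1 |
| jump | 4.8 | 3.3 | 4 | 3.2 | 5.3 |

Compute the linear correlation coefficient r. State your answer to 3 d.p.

-0.274

n = 5, Σx = 69.3, Σy = 20.6, Σx² = 965.29, Σy² = 88.26, Σxy = 284.41
nΣxy − ΣxΣy = 1422.05 − 1427.58 = -5.53
nΣx² − (Σx)² = 4826.45 − 4802.49 = 23.96; nΣy² − (Σy)² = 441.3 − 424.36 = 16.94
r = -5.53 / √(23.96 × 16.94) = -5.53 / 20.1465 ≈ -0.274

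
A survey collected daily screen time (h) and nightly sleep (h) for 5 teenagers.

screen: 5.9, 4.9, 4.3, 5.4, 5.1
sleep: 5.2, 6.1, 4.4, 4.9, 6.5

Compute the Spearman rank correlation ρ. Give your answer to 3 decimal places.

0.200

Rank screen: 5, 2, 1, 4, 3
Rank sleep: 3, 4, 1, 2, 5
d = rank(screen) − rank(sleep): 2, -2, 0, 2, -2; Σd² = 16
ρ = 1 − 6Σd² / [n(n²−1)] = 1 − 6×16 / (5×24) = 1 − 96/120 ≈ 0.200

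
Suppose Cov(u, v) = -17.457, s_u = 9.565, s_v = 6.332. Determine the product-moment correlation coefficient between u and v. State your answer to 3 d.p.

-0.288

r = Cov(u,v) / (s_u · s_v) = -17.457 / (9.565 × 6.332)
  = -17.457 / 60.5656 ≈ -0.288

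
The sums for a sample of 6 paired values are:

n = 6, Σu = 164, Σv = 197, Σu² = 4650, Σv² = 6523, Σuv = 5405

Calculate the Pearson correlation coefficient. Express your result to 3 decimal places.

r = (nΣuv − ΣuΣv) / √[(nΣu² − (Σu)²)(nΣv² − (Σv)²)]
Numerator: 6×5405 − 164×197 = 122
Denominator: √[(27900 − 26896)(39138 − 38809)] = √[1004 × 329] = 574.7312
r = 122 / 574.7312 ≈ 0.212

0.212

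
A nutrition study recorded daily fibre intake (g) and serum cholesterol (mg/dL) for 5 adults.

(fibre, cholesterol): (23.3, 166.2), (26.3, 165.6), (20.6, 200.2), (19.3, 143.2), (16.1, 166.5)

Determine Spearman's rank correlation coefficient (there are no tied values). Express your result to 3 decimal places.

-0.200

Rank fibre: 4, 5, 3, 2, 1
Rank cholesterol: 3, 2, 5, 1, 4
d = rank(fibre) − rank(cholesterol): 1, 3, -2, 1, -3; Σd² = 24
ρ = 1 − 6Σd² / [n(n²−1)] = 1 − 6×24 / (5×24) = 1 − 144/120 ≈ -0.200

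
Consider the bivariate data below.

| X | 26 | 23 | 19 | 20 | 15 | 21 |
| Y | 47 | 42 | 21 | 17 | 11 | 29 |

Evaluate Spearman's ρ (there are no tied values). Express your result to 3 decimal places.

0.943

Rank X: 6, 5, 2, 3, 1, 4
Rank Y: 6, 5, 3, 2, 1, 4
d = rank(X) − rank(Y): 0, 0, -1, 1, 0, 0; Σd² = 2
ρ = 1 − 6Σd² / [n(n²−1)] = 1 − 6×2 / (6×35) = 1 − 12/210 ≈ 0.943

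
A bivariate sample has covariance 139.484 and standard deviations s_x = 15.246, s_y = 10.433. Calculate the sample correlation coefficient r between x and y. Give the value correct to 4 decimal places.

0.8769

r = Cov(x,y) / (s_x · s_y) = 139.484 / (15.246 × 10.433)
  = 139.484 / 159.0615 ≈ 0.8769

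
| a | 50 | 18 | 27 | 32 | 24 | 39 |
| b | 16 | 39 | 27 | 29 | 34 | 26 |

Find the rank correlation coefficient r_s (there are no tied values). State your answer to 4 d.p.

-0.9429

Rank a: 6, 1, 3, 4, 2, 5
Rank b: 1, 6, 3, 4, 5, 2
d = rank(a) − rank(b): 5, -5, 0, 0, -3, 3; Σd² = 68
ρ = 1 − 6Σd² / [n(n²−1)] = 1 − 6×68 / (6×35) = 1 − 408/210 ≈ -0.9429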